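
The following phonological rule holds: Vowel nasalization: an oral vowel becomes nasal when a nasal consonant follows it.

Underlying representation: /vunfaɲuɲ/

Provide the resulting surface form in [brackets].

/u/ before nasal /n/ → [ũ]
/a/ before nasal /ɲ/ → [ã]
/u/ before nasal /ɲ/ → [ũ]

[vũnfãɲũɲ]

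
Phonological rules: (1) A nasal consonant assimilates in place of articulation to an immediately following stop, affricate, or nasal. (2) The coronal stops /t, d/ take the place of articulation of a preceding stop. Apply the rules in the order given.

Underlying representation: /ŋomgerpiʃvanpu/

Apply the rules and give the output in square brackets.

Rule 1: /m/ before /g/ (velar) → [ŋ]
Rule 1: /n/ before /p/ (labial) → [m]
After rule 1: ŋoŋgerpiʃvampu
Rule 2: no segment meets the rule's conditions; no change.

[ŋoŋgerpiʃvampu]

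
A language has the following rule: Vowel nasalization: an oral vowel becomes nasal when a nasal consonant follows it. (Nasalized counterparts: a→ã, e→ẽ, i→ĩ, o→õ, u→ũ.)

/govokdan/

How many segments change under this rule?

/a/ before nasal /n/ → [ã]
1 segment changes.

1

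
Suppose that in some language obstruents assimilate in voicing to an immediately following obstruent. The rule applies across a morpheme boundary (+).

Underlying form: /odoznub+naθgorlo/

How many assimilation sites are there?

1

/θ/ before /g/ (voiced) → [ð]
1 segment changes.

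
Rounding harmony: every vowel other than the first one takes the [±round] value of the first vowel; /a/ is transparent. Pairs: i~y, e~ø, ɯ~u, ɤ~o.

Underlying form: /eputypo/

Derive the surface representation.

[epɯtipɤ]

/u/ harmonizes with /e/ ([-round]) → [ɯ]
/y/ harmonizes with /e/ ([-round]) → [i]
/o/ harmonizes with /e/ ([-round]) → [ɤ]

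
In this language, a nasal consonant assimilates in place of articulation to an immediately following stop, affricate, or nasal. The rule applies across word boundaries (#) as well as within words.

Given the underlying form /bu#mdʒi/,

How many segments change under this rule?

/m/ before /dʒ/ (palatal) → [ɲ]
1 segment changes.

1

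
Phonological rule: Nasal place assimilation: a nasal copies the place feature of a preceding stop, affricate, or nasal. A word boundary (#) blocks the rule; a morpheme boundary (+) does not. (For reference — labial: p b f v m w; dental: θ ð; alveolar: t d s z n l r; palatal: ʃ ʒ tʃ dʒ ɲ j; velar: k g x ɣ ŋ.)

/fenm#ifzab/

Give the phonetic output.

[fenn#ifzab]

/m/ after /n/ (alveolar) → [n]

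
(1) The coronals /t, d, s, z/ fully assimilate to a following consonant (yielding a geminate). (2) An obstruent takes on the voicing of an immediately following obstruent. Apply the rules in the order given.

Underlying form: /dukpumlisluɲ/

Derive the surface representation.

[dukpumlilluɲ]

Rule 1: /s/ before /l/ → [l] (total assimilation)
After rule 1: dukpumlilluɲ
Rule 2: no segment meets the rule's conditions; no change.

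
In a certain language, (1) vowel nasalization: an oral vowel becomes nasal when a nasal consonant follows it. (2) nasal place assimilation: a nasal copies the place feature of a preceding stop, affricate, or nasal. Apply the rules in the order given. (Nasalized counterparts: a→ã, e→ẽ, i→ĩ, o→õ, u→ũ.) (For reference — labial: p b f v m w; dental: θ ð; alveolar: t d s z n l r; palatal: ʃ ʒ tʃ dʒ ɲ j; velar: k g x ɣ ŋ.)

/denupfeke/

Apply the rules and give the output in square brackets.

Rule 1: /e/ before nasal /n/ → [ẽ]
After rule 1: dẽnupfeke
Rule 2: no segment meets the rule's conditions; no change.

[dẽnupfeke]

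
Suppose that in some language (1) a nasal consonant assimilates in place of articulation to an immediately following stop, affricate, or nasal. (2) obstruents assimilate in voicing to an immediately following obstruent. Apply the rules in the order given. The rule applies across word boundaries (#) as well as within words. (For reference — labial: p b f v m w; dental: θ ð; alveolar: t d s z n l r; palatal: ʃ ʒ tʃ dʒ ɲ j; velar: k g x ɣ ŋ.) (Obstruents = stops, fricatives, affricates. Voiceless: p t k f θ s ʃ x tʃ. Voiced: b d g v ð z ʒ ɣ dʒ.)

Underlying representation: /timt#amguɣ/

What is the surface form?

Rule 1: /m/ before /t/ (alveolar) → [n]
Rule 1: /m/ before /g/ (velar) → [ŋ]
After rule 1: tint#aŋguɣ
Rule 2: no segment meets the rule's conditions; no change.

[tint#aŋguɣ]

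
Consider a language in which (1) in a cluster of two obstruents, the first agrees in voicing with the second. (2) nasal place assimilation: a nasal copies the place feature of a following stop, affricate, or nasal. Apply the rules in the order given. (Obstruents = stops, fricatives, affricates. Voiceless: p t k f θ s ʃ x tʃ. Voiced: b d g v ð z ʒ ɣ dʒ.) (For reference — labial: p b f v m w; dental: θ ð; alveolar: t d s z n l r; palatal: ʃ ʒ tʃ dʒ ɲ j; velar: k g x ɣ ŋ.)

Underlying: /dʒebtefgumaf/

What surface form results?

Rule 1: /b/ before /t/ (voiceless) → [p]
Rule 1: /f/ before /g/ (voiced) → [v]
After rule 1: dʒeptevgumaf
Rule 2: no segment meets the rule's conditions; no change.

[dʒeptevgumaf]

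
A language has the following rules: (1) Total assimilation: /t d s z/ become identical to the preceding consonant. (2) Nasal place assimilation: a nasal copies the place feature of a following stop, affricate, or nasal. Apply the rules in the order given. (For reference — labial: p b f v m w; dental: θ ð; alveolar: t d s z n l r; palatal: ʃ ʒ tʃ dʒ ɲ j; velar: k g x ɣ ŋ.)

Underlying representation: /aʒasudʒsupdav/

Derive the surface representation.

Rule 1: /s/ after /dʒ/ → [dʒ] (total assimilation)
Rule 1: /d/ after /p/ → [p] (total assimilation)
After rule 1: aʒasudʒdʒuppav
Rule 2: no segment meets the rule's conditions; no change.

[aʒasudʒdʒuppav]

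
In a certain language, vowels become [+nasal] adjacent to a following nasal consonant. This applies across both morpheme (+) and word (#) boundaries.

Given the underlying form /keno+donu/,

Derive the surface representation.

[kẽno+dõnu]

/e/ before nasal /n/ → [ẽ]
/o/ before nasal /n/ → [õ]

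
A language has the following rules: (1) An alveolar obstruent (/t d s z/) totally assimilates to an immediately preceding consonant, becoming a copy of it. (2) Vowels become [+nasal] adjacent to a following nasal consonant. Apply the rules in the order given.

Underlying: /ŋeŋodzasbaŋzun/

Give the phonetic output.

[ŋẽŋoddasbãŋŋũn]

Rule 1: /z/ after /d/ → [d] (total assimilation)
Rule 1: /z/ after /ŋ/ → [ŋ] (total assimilation)
After rule 1: ŋeŋoddasbaŋŋun
Rule 2: /e/ before nasal /ŋ/ → [ẽ]
Rule 2: /a/ before nasal /ŋ/ → [ã]
Rule 2: /u/ before nasal /n/ → [ũ]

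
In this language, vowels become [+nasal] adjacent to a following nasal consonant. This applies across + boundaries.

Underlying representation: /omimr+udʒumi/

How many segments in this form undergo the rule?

3

/o/ before nasal /m/ → [õ]
/i/ before nasal /m/ → [ĩ]
/u/ before nasal /m/ → [ũ]
3 segments change.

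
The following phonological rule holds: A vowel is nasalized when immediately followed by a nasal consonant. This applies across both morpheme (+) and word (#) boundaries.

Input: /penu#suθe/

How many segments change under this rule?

/e/ before nasal /n/ → [ẽ]
1 segment changes.

1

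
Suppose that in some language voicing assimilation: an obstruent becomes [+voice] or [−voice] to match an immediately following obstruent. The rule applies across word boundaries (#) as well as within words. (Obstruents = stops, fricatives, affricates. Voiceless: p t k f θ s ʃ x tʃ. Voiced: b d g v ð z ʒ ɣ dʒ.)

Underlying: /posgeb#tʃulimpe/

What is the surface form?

/s/ before /g/ (voiced) → [z]
/b/ before /tʃ/ (voiceless) → [p]

[pozgep#tʃulimpe]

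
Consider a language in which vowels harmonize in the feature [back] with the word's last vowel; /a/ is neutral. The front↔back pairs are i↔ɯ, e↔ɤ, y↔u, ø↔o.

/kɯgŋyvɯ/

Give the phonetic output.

[kɯgŋuvɯ]

/y/ harmonizes with /ɯ/ ([+back]) → [u]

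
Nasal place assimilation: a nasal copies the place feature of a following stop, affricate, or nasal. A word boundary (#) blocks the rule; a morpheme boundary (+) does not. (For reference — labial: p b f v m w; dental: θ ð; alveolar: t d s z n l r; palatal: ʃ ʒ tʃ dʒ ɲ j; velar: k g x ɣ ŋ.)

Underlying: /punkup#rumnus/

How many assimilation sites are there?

2

/n/ before /k/ (velar) → [ŋ]
/m/ before /n/ (alveolar) → [n]
2 segments change.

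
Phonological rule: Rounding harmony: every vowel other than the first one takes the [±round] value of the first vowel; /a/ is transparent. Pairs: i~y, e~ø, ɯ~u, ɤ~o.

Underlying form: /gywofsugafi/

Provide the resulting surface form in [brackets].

/i/ harmonizes with /y/ ([+round]) → [y]

[gywofsugafy]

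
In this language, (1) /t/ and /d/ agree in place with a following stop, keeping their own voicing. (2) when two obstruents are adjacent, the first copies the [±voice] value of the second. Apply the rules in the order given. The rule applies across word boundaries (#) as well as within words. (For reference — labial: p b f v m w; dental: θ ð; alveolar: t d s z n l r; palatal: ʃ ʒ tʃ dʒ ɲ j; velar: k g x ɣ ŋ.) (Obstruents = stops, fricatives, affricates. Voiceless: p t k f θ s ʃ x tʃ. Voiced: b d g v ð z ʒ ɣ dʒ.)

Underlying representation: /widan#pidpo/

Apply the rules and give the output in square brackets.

Rule 1: /d/ before /p/ (labial) → [b]
After rule 1: widan#pibpo
Rule 2: /b/ before /p/ (voiceless) → [p]

[widan#pippo]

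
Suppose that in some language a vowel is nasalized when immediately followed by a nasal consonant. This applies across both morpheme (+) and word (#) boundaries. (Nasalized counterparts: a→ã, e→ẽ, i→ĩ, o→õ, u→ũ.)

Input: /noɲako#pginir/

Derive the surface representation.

[nõɲako#pgĩnir]

/o/ before nasal /ɲ/ → [õ]
/i/ before nasal /n/ → [ĩ]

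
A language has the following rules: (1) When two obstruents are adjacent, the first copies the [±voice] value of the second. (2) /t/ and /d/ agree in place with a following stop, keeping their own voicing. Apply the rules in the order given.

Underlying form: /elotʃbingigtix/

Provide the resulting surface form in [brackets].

Rule 1: /tʃ/ before /b/ (voiced) → [dʒ]
Rule 1: /g/ before /t/ (voiceless) → [k]
After rule 1: elodʒbingiktix
Rule 2: no segment meets the rule's conditions; no change.

[elodʒbingiktix]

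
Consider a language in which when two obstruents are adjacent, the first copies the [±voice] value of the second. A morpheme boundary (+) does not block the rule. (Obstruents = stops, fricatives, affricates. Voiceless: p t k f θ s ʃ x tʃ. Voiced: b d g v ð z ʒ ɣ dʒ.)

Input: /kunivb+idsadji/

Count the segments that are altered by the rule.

1

/d/ before /s/ (voiceless) → [t]
1 segment changes.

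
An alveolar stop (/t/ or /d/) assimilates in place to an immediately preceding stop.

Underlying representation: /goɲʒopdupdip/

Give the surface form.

/d/ after /p/ (labial) → [b]
/d/ after /p/ (labial) → [b]

[goɲʒopbupbip]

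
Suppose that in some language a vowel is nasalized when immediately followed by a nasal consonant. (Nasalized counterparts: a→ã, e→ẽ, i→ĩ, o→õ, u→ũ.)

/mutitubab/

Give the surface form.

[mutitubab]

no segment meets the rule's conditions; no change.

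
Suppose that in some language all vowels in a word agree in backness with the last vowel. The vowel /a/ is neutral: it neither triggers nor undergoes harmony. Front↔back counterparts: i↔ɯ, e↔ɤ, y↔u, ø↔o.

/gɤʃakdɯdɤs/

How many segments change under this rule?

No segment meets the rule's conditions.

0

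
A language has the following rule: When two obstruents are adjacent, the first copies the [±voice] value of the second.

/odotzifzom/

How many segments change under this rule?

2

/t/ before /z/ (voiced) → [d]
/f/ before /z/ (voiced) → [v]
2 segments change.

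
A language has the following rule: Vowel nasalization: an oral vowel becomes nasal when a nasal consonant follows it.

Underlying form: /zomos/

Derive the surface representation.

/o/ before nasal /m/ → [õ]

[zõmos]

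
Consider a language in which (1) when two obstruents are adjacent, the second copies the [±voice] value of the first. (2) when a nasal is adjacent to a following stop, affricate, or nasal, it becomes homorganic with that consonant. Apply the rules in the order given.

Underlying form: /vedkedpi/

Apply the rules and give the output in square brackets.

[vedgedbi]

Rule 1: /k/ after /d/ (voiced) → [g]
Rule 1: /p/ after /d/ (voiced) → [b]
After rule 1: vedgedbi
Rule 2: no segment meets the rule's conditions; no change.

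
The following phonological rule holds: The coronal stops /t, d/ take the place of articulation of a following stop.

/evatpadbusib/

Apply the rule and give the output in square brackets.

/t/ before /p/ (labial) → [p]
/d/ before /b/ (labial) → [b]

[evappabbusib]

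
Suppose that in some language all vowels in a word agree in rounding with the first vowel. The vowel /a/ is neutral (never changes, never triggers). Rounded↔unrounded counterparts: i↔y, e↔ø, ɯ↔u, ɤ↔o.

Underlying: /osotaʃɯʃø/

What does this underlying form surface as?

/ɯ/ harmonizes with /o/ ([+round]) → [u]

[osotaʃuʃø]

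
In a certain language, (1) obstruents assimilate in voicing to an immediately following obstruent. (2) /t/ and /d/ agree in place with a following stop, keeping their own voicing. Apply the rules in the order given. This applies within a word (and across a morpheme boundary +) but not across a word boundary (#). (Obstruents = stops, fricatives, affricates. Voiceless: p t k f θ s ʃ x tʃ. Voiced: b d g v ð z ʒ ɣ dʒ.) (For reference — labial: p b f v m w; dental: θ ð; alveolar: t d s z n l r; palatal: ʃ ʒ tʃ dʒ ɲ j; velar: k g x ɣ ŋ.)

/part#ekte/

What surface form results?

Rule 1: no segment meets the rule's conditions; no change.
After rule 1: part#ekte
Rule 2: no segment meets the rule's conditions; no change.

[part#ekte]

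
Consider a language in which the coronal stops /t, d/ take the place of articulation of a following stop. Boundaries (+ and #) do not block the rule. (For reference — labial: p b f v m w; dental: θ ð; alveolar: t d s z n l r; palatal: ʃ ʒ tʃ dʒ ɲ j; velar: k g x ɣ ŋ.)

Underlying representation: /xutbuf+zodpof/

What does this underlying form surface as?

/t/ before /b/ (labial) → [p]
/d/ before /p/ (labial) → [b]

[xupbuf+zobpof]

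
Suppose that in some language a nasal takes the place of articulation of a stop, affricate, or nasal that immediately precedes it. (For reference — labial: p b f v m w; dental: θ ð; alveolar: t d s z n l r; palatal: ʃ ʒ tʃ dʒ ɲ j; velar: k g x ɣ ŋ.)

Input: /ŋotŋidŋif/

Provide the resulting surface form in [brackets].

/ŋ/ after /t/ (alveolar) → [n]
/ŋ/ after /d/ (alveolar) → [n]

[ŋotnidnif]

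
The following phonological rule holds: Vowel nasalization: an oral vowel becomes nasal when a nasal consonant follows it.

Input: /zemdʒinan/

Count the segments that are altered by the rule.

3

/e/ before nasal /m/ → [ẽ]
/i/ before nasal /n/ → [ĩ]
/a/ before nasal /n/ → [ã]
3 segments change.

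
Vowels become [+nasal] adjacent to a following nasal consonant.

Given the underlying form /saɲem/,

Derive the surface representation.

/a/ before nasal /ɲ/ → [ã]
/e/ before nasal /m/ → [ẽ]

[sãɲẽm]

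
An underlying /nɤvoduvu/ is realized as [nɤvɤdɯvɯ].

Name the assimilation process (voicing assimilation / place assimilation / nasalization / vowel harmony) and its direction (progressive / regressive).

/o/→[ɤ] /u/→[ɯ] /u/→[ɯ].
Vowels agree with the first vowel, so the harmony is progressive.

vowel harmony, progressive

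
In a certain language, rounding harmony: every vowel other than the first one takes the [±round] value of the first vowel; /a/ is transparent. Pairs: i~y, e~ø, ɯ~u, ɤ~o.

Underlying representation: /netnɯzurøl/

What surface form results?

/u/ harmonizes with /e/ ([-round]) → [ɯ]
/ø/ harmonizes with /e/ ([-round]) → [e]

[netnɯzɯrel]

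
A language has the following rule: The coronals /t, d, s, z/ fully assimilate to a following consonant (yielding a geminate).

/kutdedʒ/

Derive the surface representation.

/t/ before /d/ → [d] (total assimilation)

[kuddedʒ]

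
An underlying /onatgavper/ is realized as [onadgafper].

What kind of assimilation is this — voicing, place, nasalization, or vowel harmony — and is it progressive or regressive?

voicing assimilation, regressive

/t/→[d] /v/→[f].
Each target copies a feature from the following segment, so the direction is regressive.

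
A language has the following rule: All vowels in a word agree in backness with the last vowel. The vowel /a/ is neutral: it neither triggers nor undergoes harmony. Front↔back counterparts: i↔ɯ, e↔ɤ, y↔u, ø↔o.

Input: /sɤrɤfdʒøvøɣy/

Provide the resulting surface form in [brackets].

[serefdʒøvøɣy]

/ɤ/ harmonizes with /y/ ([-back]) → [e]
/ɤ/ harmonizes with /y/ ([-back]) → [e]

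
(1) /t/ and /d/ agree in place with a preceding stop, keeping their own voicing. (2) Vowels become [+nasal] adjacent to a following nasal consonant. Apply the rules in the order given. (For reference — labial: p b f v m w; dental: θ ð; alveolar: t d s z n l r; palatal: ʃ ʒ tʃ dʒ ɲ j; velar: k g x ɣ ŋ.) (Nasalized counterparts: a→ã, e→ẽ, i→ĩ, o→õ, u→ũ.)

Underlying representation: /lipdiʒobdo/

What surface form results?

Rule 1: /d/ after /p/ (labial) → [b]
Rule 1: /d/ after /b/ (labial) → [b]
After rule 1: lipbiʒobbo
Rule 2: no segment meets the rule's conditions; no change.

[lipbiʒobbo]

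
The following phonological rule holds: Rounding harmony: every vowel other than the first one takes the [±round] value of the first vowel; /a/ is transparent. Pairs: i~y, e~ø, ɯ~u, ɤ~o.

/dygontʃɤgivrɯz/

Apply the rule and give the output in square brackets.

/ɤ/ harmonizes with /y/ ([+round]) → [o]
/i/ harmonizes with /y/ ([+round]) → [y]
/ɯ/ harmonizes with /y/ ([+round]) → [u]

[dygontʃogyvruz]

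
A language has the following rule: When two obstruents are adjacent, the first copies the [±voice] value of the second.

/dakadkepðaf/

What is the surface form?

/d/ before /k/ (voiceless) → [t]
/p/ before /ð/ (voiced) → [b]

[dakatkebðaf]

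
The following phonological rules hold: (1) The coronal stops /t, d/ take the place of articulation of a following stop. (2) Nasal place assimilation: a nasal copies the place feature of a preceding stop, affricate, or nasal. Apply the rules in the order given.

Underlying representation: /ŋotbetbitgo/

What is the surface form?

[ŋopbepbikgo]

Rule 1: /t/ before /b/ (labial) → [p]
Rule 1: /t/ before /b/ (labial) → [p]
Rule 1: /t/ before /g/ (velar) → [k]
After rule 1: ŋopbepbikgo
Rule 2: no segment meets the rule's conditions; no change.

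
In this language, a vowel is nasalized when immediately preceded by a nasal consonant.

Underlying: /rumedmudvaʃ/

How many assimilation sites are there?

2

/e/ after nasal /m/ → [ẽ]
/u/ after nasal /m/ → [ũ]
2 segments change.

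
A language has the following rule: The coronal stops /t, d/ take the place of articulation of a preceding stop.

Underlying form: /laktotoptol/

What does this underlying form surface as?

[lakkotoppol]

/t/ after /k/ (velar) → [k]
/t/ after /p/ (labial) → [p]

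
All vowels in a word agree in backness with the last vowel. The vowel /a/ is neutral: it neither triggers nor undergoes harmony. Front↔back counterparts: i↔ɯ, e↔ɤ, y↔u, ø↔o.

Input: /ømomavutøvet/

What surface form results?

[ømømavytøvet]

/o/ harmonizes with /e/ ([-back]) → [ø]
/u/ harmonizes with /e/ ([-back]) → [y]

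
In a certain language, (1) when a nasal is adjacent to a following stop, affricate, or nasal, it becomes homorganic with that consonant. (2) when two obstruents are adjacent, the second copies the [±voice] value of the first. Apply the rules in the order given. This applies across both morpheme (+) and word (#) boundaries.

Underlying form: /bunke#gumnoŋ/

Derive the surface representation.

Rule 1: /n/ before /k/ (velar) → [ŋ]
Rule 1: /m/ before /n/ (alveolar) → [n]
After rule 1: buŋke#gunnoŋ
Rule 2: no segment meets the rule's conditions; no change.

[buŋke#gunnoŋ]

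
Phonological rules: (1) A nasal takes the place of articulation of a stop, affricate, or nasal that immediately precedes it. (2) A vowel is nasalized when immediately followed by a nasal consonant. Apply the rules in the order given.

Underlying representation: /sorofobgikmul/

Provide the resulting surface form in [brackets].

[sorofobgikŋul]

Rule 1: /m/ after /k/ (velar) → [ŋ]
After rule 1: sorofobgikŋul
Rule 2: no segment meets the rule's conditions; no change.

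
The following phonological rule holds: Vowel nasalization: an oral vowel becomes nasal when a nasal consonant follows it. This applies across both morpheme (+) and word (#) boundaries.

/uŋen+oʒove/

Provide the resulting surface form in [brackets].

[ũŋẽn+oʒove]

/u/ before nasal /ŋ/ → [ũ]
/e/ before nasal /n/ → [ẽ]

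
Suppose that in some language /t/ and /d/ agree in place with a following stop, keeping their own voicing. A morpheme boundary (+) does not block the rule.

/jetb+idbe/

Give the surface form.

[jepb+ibbe]

/t/ before /b/ (labial) → [p]
/d/ before /b/ (labial) → [b]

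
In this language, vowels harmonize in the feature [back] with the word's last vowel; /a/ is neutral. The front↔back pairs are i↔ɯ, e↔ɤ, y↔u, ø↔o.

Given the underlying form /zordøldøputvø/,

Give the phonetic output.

[zørdøldøpytvø]

/o/ harmonizes with /ø/ ([-back]) → [ø]
/u/ harmonizes with /ø/ ([-back]) → [y]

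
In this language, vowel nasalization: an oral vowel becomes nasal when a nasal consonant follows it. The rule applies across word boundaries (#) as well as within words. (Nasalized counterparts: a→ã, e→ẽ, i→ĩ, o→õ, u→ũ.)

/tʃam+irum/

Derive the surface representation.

[tʃãm+irũm]

/a/ before nasal /m/ → [ã]
/u/ before nasal /m/ → [ũ]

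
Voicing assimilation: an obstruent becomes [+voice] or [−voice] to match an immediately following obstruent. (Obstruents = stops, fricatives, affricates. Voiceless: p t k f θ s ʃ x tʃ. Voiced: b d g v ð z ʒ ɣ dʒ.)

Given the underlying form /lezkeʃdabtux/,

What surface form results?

[leskeʒdaptux]

/z/ before /k/ (voiceless) → [s]
/ʃ/ before /d/ (voiced) → [ʒ]
/b/ before /t/ (voiceless) → [p]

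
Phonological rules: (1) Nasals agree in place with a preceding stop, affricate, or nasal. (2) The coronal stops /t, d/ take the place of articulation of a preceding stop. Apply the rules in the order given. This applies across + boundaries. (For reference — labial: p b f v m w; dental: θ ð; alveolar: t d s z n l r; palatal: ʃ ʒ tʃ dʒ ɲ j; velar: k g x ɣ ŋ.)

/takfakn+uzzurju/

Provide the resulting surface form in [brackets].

[takfakŋ+uzzurju]

Rule 1: /n/ after /k/ (velar) → [ŋ]
After rule 1: takfakŋ+uzzurju
Rule 2: no segment meets the rule's conditions; no change.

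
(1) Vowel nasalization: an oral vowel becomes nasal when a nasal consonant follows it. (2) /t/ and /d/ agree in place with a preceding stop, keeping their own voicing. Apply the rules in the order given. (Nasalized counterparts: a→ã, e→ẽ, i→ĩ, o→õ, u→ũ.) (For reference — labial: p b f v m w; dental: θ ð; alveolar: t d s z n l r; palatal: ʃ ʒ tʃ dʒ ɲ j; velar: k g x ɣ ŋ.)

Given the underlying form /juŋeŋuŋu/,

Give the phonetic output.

Rule 1: /u/ before nasal /ŋ/ → [ũ]
Rule 1: /e/ before nasal /ŋ/ → [ẽ]
Rule 1: /u/ before nasal /ŋ/ → [ũ]
After rule 1: jũŋẽŋũŋu
Rule 2: no segment meets the rule's conditions; no change.

[jũŋẽŋũŋu]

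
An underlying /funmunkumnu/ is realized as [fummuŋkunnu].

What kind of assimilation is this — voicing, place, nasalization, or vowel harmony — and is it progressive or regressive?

/n/→[m] /n/→[ŋ] /m/→[n].
Each target copies a feature from the following segment, so the direction is regressive.

place assimilation, regressive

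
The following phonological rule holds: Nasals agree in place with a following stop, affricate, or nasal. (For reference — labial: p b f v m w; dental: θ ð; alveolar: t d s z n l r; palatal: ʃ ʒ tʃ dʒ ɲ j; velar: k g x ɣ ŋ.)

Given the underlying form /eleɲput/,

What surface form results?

[elemput]

/ɲ/ before /p/ (labial) → [m]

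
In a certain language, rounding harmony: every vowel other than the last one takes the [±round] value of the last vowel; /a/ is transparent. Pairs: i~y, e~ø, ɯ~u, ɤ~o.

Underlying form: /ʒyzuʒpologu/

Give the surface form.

[ʒyzuʒpologu]

no segment meets the rule's conditions; no change.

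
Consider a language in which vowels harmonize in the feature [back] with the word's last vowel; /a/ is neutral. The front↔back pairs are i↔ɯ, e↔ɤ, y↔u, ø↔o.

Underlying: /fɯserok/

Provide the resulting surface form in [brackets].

[fɯsɤrok]

/e/ harmonizes with /o/ ([+back]) → [ɤ]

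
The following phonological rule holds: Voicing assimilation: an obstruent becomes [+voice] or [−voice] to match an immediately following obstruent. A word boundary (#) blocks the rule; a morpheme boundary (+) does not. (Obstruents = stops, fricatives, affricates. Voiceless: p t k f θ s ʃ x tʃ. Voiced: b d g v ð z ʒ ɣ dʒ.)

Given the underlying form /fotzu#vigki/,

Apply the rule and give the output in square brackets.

[fodzu#vikki]

/t/ before /z/ (voiced) → [d]
/g/ before /k/ (voiceless) → [k]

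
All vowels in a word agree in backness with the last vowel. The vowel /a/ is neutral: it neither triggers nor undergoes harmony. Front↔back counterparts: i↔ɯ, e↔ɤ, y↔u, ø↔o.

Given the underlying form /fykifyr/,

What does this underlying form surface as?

no segment meets the rule's conditions; no change.

[fykifyr]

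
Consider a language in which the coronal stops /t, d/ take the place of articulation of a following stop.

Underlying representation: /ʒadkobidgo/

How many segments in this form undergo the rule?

2

/d/ before /k/ (velar) → [g]
/d/ before /g/ (velar) → [g]
2 segments change.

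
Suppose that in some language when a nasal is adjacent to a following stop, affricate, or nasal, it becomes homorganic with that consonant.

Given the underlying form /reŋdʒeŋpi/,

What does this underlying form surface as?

/ŋ/ before /dʒ/ (palatal) → [ɲ]
/ŋ/ before /p/ (labial) → [m]

[reɲdʒempi]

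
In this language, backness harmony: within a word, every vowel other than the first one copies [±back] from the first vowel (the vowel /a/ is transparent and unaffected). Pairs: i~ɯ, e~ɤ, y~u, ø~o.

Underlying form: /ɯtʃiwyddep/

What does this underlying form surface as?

/i/ harmonizes with /ɯ/ ([+back]) → [ɯ]
/y/ harmonizes with /ɯ/ ([+back]) → [u]
/e/ harmonizes with /ɯ/ ([+back]) → [ɤ]

[ɯtʃɯwuddɤp]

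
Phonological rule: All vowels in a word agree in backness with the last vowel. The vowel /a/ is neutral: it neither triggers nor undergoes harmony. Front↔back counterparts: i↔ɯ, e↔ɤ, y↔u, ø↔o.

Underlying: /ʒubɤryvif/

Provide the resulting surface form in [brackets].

[ʒyberyvif]

/u/ harmonizes with /i/ ([-back]) → [y]
/ɤ/ harmonizes with /i/ ([-back]) → [e]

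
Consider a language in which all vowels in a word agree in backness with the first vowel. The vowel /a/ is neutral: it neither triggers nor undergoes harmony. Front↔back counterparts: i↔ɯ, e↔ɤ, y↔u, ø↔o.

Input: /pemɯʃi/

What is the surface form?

/ɯ/ harmonizes with /e/ ([-back]) → [i]

[pemiʃi]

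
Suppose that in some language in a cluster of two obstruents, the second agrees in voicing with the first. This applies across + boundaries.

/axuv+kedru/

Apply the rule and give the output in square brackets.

[axuv+gedru]

/k/ after /v/ (voiced) → [g]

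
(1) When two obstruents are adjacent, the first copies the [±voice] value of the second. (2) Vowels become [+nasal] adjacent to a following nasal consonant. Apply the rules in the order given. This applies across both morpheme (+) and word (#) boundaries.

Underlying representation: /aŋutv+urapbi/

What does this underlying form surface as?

Rule 1: /t/ before /v/ (voiced) → [d]
Rule 1: /p/ before /b/ (voiced) → [b]
After rule 1: aŋudv+urabbi
Rule 2: /a/ before nasal /ŋ/ → [ã]

[ãŋudv+urabbi]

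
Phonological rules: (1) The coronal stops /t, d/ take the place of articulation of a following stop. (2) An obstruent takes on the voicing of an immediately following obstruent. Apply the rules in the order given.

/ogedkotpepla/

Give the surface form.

Rule 1: /d/ before /k/ (velar) → [g]
Rule 1: /t/ before /p/ (labial) → [p]
After rule 1: ogegkoppepla
Rule 2: /g/ before /k/ (voiceless) → [k]

[ogekkoppepla]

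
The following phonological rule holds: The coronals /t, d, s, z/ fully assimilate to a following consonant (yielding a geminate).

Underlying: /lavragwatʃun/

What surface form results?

[lavragwatʃun]

no segment meets the rule's conditions; no change.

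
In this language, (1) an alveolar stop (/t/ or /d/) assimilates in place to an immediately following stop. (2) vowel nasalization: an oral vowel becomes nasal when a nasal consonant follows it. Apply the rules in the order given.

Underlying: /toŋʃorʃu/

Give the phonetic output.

[tõŋʃorʃu]

Rule 1: no segment meets the rule's conditions; no change.
After rule 1: toŋʃorʃu
Rule 2: /o/ before nasal /ŋ/ → [õ]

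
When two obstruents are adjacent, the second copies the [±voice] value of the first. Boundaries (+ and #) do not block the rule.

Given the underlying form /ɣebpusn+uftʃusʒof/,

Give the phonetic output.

[ɣebbusn+uftʃusʃof]

/p/ after /b/ (voiced) → [b]
/ʒ/ after /s/ (voiceless) → [ʃ]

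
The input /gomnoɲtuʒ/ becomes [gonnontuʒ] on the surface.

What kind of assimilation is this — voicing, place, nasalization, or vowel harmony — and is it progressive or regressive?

/m/→[n] /ɲ/→[n].
Each target copies a feature from the following segment, so the direction is regressive.

place assimilation, regressive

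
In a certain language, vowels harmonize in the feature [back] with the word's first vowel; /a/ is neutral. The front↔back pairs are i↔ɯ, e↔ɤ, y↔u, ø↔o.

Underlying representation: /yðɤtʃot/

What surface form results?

/ɤ/ harmonizes with /y/ ([-back]) → [e]
/o/ harmonizes with /y/ ([-back]) → [ø]

[yðetʃøt]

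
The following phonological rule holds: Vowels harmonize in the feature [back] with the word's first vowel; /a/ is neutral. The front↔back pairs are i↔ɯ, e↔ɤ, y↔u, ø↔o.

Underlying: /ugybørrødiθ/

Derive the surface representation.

[uguborrodɯθ]

/y/ harmonizes with /u/ ([+back]) → [u]
/ø/ harmonizes with /u/ ([+back]) → [o]
/ø/ harmonizes with /u/ ([+back]) → [o]
/i/ harmonizes with /u/ ([+back]) → [ɯ]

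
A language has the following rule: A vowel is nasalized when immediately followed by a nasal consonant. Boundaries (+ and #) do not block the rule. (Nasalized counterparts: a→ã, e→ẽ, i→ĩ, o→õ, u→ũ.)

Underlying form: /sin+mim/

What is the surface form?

/i/ before nasal /n/ → [ĩ]
/i/ before nasal /m/ → [ĩ]

[sĩn+mĩm]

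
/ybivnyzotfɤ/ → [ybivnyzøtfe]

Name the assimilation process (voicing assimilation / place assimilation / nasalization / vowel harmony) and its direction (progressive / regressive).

/o/→[ø] /ɤ/→[e].
Vowels agree with the first vowel, so the harmony is progressive.

vowel harmony, progressive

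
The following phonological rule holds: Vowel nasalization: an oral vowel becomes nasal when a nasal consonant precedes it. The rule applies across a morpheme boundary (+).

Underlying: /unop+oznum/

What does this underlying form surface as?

/o/ after nasal /n/ → [õ]
/u/ after nasal /n/ → [ũ]

[unõp+oznũm]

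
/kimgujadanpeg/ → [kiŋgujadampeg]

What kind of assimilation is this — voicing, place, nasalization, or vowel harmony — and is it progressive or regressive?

place assimilation, regressive

/m/→[ŋ] /n/→[m].
Each target copies a feature from the following segment, so the direction is regressive.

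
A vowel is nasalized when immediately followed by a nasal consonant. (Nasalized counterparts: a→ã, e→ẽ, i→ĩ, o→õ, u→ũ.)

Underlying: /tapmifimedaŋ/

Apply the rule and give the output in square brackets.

/i/ before nasal /m/ → [ĩ]
/a/ before nasal /ŋ/ → [ã]

[tapmifĩmedãŋ]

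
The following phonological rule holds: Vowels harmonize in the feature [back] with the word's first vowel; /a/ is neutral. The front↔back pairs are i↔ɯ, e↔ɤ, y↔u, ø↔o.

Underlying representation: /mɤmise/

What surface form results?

/i/ harmonizes with /ɤ/ ([+back]) → [ɯ]
/e/ harmonizes with /ɤ/ ([+back]) → [ɤ]

[mɤmɯsɤ]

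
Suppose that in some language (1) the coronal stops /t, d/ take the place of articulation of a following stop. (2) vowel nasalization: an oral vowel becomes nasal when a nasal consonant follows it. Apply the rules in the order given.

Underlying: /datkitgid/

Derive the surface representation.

Rule 1: /t/ before /k/ (velar) → [k]
Rule 1: /t/ before /g/ (velar) → [k]
After rule 1: dakkikgid
Rule 2: no segment meets the rule's conditions; no change.

[dakkikgid]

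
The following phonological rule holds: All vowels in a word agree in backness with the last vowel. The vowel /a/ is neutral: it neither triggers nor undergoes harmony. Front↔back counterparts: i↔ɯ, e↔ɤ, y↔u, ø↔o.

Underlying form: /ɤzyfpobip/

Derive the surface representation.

/ɤ/ harmonizes with /i/ ([-back]) → [e]
/o/ harmonizes with /i/ ([-back]) → [ø]

[ezyfpøbip]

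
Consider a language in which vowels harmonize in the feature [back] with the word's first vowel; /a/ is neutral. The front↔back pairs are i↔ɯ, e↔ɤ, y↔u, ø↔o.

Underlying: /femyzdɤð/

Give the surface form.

[femyzdeð]

/ɤ/ harmonizes with /e/ ([-back]) → [e]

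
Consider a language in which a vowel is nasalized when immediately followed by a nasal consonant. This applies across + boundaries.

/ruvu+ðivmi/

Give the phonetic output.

no segment meets the rule's conditions; no change.

[ruvu+ðivmi]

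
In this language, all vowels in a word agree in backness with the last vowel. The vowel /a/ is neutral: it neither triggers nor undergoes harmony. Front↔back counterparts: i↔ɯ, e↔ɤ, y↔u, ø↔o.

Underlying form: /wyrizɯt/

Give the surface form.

/y/ harmonizes with /ɯ/ ([+back]) → [u]
/i/ harmonizes with /ɯ/ ([+back]) → [ɯ]

[wurɯzɯt]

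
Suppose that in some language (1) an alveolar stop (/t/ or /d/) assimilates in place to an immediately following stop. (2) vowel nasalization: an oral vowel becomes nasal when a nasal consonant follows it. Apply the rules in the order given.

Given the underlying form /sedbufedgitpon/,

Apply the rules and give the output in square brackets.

[sebbufeggippõn]

Rule 1: /d/ before /b/ (labial) → [b]
Rule 1: /d/ before /g/ (velar) → [g]
Rule 1: /t/ before /p/ (labial) → [p]
After rule 1: sebbufeggippon
Rule 2: /o/ before nasal /n/ → [õ]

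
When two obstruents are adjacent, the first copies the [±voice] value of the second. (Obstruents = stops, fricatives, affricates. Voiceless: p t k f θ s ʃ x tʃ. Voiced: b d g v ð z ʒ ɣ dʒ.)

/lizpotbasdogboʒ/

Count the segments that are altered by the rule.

3

/z/ before /p/ (voiceless) → [s]
/t/ before /b/ (voiced) → [d]
/s/ before /d/ (voiced) → [z]
3 segments change.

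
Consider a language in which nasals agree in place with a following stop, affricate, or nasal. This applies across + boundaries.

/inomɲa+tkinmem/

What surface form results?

/m/ before /ɲ/ (palatal) → [ɲ]
/n/ before /m/ (labial) → [m]

[inoɲɲa+tkimmem]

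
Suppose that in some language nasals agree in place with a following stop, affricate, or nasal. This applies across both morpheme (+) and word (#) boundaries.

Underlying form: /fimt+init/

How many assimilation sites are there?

/m/ before /t/ (alveolar) → [n]
1 segment changes.

1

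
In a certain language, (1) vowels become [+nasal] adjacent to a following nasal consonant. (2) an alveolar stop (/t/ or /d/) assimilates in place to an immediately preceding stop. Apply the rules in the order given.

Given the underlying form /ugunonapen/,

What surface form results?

[ugũnõnapẽn]

Rule 1: /u/ before nasal /n/ → [ũ]
Rule 1: /o/ before nasal /n/ → [õ]
Rule 1: /e/ before nasal /n/ → [ẽ]
After rule 1: ugũnõnapẽn
Rule 2: no segment meets the rule's conditions; no change.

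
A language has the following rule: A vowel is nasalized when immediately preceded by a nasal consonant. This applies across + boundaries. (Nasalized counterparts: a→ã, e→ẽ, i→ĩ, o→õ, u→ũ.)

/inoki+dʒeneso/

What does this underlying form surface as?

/o/ after nasal /n/ → [õ]
/e/ after nasal /n/ → [ẽ]

[inõki+dʒenẽso]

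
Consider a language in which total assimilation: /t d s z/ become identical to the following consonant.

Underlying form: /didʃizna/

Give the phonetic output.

/d/ before /ʃ/ → [ʃ] (total assimilation)
/z/ before /n/ → [n] (total assimilation)

[diʃʃinna]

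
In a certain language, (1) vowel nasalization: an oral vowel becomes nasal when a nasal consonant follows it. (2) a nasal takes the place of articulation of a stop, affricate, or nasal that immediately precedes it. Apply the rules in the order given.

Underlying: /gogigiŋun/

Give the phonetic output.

[gogigĩŋũn]

Rule 1: /i/ before nasal /ŋ/ → [ĩ]
Rule 1: /u/ before nasal /n/ → [ũ]
After rule 1: gogigĩŋũn
Rule 2: no segment meets the rule's conditions; no change.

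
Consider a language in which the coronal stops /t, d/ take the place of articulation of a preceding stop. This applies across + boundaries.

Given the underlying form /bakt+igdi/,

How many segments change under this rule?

/t/ after /k/ (velar) → [k]
/d/ after /g/ (velar) → [g]
2 segments change.

2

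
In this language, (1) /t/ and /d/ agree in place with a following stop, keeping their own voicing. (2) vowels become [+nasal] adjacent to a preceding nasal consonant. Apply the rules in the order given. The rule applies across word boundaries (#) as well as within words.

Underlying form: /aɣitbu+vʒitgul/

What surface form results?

Rule 1: /t/ before /b/ (labial) → [p]
Rule 1: /t/ before /g/ (velar) → [k]
After rule 1: aɣipbu+vʒikgul
Rule 2: no segment meets the rule's conditions; no change.

[aɣipbu+vʒikgul]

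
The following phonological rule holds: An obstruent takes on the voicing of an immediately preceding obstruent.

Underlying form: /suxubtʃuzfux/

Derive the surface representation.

/tʃ/ after /b/ (voiced) → [dʒ]
/f/ after /z/ (voiced) → [v]

[suxubdʒuzvux]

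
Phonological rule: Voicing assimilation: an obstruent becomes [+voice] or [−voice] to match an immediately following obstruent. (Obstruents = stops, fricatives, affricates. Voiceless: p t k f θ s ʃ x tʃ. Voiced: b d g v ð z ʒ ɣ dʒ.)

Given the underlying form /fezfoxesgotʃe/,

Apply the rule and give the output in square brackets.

/z/ before /f/ (voiceless) → [s]
/s/ before /g/ (voiced) → [z]

[fesfoxezgotʃe]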